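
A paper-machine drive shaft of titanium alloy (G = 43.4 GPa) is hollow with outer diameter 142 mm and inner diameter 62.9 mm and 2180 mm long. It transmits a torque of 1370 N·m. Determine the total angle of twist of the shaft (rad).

0.00179 rad

J = π(d_o⁴ − d_i⁴)/32 = π(0.142⁴ − 0.0629⁴)/32 = 3.838×10^-5 m⁴.
θ = T·L/(G·J) = 1370 × 2.18 / (43.4×10⁹ × 3.838×10^-5) = 1.793×10^-3 rad.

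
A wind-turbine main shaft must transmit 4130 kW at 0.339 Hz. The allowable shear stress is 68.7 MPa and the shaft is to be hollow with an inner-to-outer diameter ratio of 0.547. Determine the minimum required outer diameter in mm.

ω = 2π·0.339 = 2.130 rad/s, so T = P/ω = 4130×10³ / 2.130 = 1.939e6 N·m.
For a hollow shaft with d_i/d_o = 0.547: τ_max = 16T/(π d_o³ (1−k⁴)), so d_o = [16T/(π τ_allow (1−k⁴))]^(1/3) = [16·1.939e6/(π·6.87×10^7·0.9105)]^(1/3) = 0.5405 m.

540 mm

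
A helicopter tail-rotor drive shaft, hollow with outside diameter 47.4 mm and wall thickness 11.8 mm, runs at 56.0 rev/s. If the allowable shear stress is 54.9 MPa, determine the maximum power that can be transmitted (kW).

378 kW

J = π(d_o⁴ − d_i⁴)/32 = π(0.0474⁴ − 0.0238⁴)/32 = 4.641×10^-7 m⁴.
T_max = τ_allow·J/r = 5.49×10^7 × 4.641×10^-7 / 0.0237 = 1075 N·m.
ω = 2π·56.0 = 351.9 rad/s, so P_max = T_max·ω = 3.783×10^5 W.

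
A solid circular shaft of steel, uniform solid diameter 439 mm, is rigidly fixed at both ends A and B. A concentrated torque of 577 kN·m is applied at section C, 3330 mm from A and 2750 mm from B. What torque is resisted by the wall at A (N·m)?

261000 N·m

With uniform GJ and both ends fixed, compatibility θ_AC = θ_CB gives T_A·a = T_B·b, together with T_A + T_B = T₀.
T_A = T₀·b/(a+b) = 577000·2750/6080 = 261000 N·m; T_B = 316000 N·m.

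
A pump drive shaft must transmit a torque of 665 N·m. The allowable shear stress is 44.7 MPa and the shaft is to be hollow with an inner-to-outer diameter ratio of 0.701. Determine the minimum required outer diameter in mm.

For a hollow shaft with d_i/d_o = 0.701: τ_max = 16T/(π d_o³ (1−k⁴)), so d_o = [16T/(π τ_allow (1−k⁴))]^(1/3) = [16·665.0/(π·4.47×10^7·0.7585)]^(1/3) = 0.04640 m.

46.4 mm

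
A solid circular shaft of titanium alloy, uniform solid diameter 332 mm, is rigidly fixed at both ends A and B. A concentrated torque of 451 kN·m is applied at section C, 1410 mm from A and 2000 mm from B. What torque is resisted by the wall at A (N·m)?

With uniform GJ and both ends fixed, compatibility θ_AC = θ_CB gives T_A·a = T_B·b, together with T_A + T_B = T₀.
T_A = T₀·b/(a+b) = 451000·2000/3410 = 264500 N·m; T_B = 186500 N·m.

265000 N·m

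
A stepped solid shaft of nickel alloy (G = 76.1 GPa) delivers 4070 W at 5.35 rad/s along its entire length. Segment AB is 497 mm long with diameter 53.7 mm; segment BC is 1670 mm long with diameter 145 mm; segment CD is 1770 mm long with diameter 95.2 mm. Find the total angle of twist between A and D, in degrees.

ω = 5.35 rad/s, so T = P/ω = 4070 / 5.350 = 760.7 N·m.
J_AB = π(0.0537)⁴/32 = 8.16×10^-7 m⁴; J_BC = π(0.145)⁴/32 = 4.34×10^-5 m⁴; J_CD = π(0.0952)⁴/32 = 8.06×10^-6 m⁴.
θ = (T/G)·Σ L_i/J_i = (760.7/76.1×10⁹)·(0.497/8.16×10^-7 + 1.67/4.34×10^-5 + 1.77/8.06×10^-6) = 8.665×10^-3 rad.

0.496°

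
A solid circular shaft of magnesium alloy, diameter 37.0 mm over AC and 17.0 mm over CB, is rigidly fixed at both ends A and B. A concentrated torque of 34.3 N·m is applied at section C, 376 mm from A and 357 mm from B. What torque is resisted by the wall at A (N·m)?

Compatibility: T_A·a/J_AC = T_B·b/J_CB with T_A + T_B = T₀.
J_AC = 1.84×10^-7 m⁴, J_CB = 8.20×10^-9 m⁴, so T_A = T₀·(J_AC/a)/((J_AC/a)+(J_CB/b)) = 32.76 N·m, T_B = 1.538 N·m.

32.8 N·m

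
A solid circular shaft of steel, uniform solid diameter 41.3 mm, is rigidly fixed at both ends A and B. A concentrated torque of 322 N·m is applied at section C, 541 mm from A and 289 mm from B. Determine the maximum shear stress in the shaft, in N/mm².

With uniform GJ and both ends fixed, compatibility θ_AC = θ_CB gives T_A·a = T_B·b, together with T_A + T_B = T₀.
T_A = T₀·b/(a+b) = 322.0·289/830.0 = 112.1 N·m; T_B = 209.9 N·m.
τ in each portion: τ_AC = 8.11×10^6 Pa, τ_CB = 1.52×10^7 Pa; maximum is in CB.
τ_max = T_CB·r/J = 209.9·0.0206/2.86×10^-7 = 1.517×10^7 Pa.

15.2 N/mm²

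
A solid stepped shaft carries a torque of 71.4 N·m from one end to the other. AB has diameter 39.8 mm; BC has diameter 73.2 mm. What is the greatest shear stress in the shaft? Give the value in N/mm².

Under the same torque, τ_max = 16T/(πd³) is largest where d is smallest — segment AB (d = 39.8 mm).
τ_max = 16·71.40/(π·(0.0398)³) = 5.768×10^6 Pa.

5.77 N/mm²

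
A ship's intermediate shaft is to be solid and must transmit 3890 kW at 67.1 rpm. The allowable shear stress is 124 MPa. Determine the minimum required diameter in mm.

ω = 2π·67.1/60 = 7.027 rad/s, so T = P/ω = 3890×10³ / 7.027 = 553600 N·m.
For a solid shaft τ_max = 16T/(πd³), so d = (16T/(π τ_allow))^(1/3) = (16·553600/(π·1.24×10^8))^(1/3) = 0.2833 m.

283 mm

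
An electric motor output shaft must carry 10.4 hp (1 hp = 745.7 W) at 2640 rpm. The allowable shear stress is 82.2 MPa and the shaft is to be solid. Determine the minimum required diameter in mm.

ω = 2π·2640/60 = 276.5 rad/s, so T = P/ω = 10.4×745.7 / 276.5 = 28.05 N·m.
For a solid shaft τ_max = 16T/(πd³), so d = (16T/(π τ_allow))^(1/3) = (16·28.05/(π·8.22×10^7))^(1/3) = 0.01202 m.

12.0 mm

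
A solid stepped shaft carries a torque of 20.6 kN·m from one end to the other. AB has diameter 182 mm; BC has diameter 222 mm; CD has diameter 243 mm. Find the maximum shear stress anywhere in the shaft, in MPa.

17.4 MPa

Under the same torque, τ_max = 16T/(πd³) is largest where d is smallest — segment AB (d = 182 mm).
τ_max = 16·20600/(π·(0.182)³) = 1.740×10^7 Pa.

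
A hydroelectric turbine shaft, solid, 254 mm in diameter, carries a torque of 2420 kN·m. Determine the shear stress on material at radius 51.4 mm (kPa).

J = πd⁴/32 = π(0.254)⁴/32 = 4.086×10^-4 m⁴.
Shear stress varies linearly with radius: τ = T·r/J = 2.420e6 × 0.0514 / 4.086×10^-4 = 3.044×10^8 Pa.

304000 kPa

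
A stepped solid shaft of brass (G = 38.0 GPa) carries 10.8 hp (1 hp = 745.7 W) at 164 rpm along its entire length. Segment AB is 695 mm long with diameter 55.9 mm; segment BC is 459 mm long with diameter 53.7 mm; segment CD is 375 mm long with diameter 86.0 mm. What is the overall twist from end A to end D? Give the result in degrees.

0.960°

ω = 2π·164/60 = 17.17 rad/s, so T = P/ω = 10.8×745.7 / 17.17 = 468.9 N·m.
J_AB = π(0.0559)⁴/32 = 9.59×10^-7 m⁴; J_BC = π(0.0537)⁴/32 = 8.16×10^-7 m⁴; J_CD = π(0.0860)⁴/32 = 5.37×10^-6 m⁴.
θ = (T/G)·Σ L_i/J_i = (468.9/38.0×10⁹)·(0.695/9.59×10^-7 + 0.459/8.16×10^-7 + 0.375/5.37×10^-6) = 0.01675 rad.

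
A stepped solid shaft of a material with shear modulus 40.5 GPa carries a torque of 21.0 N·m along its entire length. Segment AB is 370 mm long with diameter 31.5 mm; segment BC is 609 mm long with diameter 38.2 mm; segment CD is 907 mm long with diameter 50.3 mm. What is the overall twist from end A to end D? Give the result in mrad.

4.24 mrad

J_AB = π(0.0315)⁴/32 = 9.67×10^-8 m⁴; J_BC = π(0.0382)⁴/32 = 2.09×10^-7 m⁴; J_CD = π(0.0503)⁴/32 = 6.28×10^-7 m⁴.
θ = (T/G)·Σ L_i/J_i = (21.00/40.5×10⁹)·(0.370/9.67×10^-8 + 0.609/2.09×10^-7 + 0.907/6.28×10^-7) = 4.244×10^-3 rad.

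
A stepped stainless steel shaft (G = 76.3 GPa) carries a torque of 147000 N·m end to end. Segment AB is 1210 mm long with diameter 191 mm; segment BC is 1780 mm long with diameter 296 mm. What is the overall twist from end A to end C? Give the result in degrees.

1.28°

J_AB = π(0.191)⁴/32 = 1.31×10^-4 m⁴; J_BC = π(0.296)⁴/32 = 7.54×10^-4 m⁴.
θ = (T/G)·Σ L_i/J_i = (147000/76.3×10⁹)·(1.21/1.31×10^-4 + 1.78/7.54×10^-4) = 0.02239 rad.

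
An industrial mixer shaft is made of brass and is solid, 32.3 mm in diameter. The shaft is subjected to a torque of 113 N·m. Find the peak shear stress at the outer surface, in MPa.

17.1 MPa

J = πd⁴/32 = π(0.0323)⁴/32 = 1.069×10^-7 m⁴.
τ_max = T·r/J = 113.0 × 0.0161 / 1.069×10^-7 = 1.708×10^7 Pa.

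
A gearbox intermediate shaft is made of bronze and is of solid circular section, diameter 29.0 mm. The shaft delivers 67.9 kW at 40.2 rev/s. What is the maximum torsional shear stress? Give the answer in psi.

ω = 2π·40.2 = 252.6 rad/s, so T = P/ω = 67.9×10³ / 252.6 = 268.8 N·m.
J = πd⁴/32 = π(0.0290)⁴/32 = 6.944×10^-8 m⁴.
τ_max = T·r/J = 268.8 × 0.0145 / 6.944×10^-8 = 5.614×10^7 Pa.

8140 psi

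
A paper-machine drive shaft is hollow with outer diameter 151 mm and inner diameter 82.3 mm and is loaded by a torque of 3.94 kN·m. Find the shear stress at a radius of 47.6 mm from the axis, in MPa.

4.03 MPa

J = π(d_o⁴ − d_i⁴)/32 = π(0.151⁴ − 0.0823⁴)/32 = 4.654×10^-5 m⁴.
Shear stress varies linearly with radius: τ = T·r/J = 3940 × 0.0476 / 4.654×10^-5 = 4.030×10^6 Pa.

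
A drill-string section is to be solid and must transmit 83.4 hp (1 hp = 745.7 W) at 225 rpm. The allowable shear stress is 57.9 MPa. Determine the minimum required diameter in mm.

ω = 2π·225/60 = 23.56 rad/s, so T = P/ω = 83.4×745.7 / 23.56 = 2639 N·m.
For a solid shaft τ_max = 16T/(πd³), so d = (16T/(π τ_allow))^(1/3) = (16·2639/(π·5.79×10^7))^(1/3) = 0.06146 m.

61.5 mm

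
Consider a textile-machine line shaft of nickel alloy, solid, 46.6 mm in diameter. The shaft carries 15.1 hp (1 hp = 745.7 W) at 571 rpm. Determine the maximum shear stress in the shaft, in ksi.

ω = 2π·571/60 = 59.79 rad/s, so T = P/ω = 15.1×745.7 / 59.79 = 188.3 N·m.
J = πd⁴/32 = π(0.0466)⁴/32 = 4.630×10^-7 m⁴.
τ_max = T·r/J = 188.3 × 0.0233 / 4.630×10^-7 = 9.477×10^6 Pa.

1.37 ksi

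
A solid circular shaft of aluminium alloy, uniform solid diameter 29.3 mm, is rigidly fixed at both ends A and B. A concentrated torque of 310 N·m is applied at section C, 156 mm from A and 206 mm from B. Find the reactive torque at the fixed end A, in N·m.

With uniform GJ and both ends fixed, compatibility θ_AC = θ_CB gives T_A·a = T_B·b, together with T_A + T_B = T₀.
T_A = T₀·b/(a+b) = 310.0·206/362.0 = 176.4 N·m; T_B = 133.6 N·m.

176 N·m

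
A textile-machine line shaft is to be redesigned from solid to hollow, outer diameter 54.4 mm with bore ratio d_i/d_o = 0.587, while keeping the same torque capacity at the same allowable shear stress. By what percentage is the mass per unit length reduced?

Equal τ_max and T ⇒ the solid shaft needs d_s³ = d_o³(1−k⁴), so d_s = 54.4·(1−0.587⁴)^(1/3) = 52.16 mm.
Area ratio A_h/A_s = d_o²(1−k²)/d_s² = (1−k²)/(1−k⁴)^(2/3) = 0.7131.
Mass saving = 1 − 0.7131 = 28.7 %.

28.7 %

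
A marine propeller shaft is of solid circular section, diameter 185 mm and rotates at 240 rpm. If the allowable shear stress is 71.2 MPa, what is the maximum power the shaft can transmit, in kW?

J = πd⁴/32 = π(0.185)⁴/32 = 1.150×10^-4 m⁴.
T_max = τ_allow·J/r = 7.12×10^7 × 1.150×10^-4 / 0.0925 = 88520 N·m.
ω = 2π·240/60 = 25.13 rad/s, so P_max = T_max·ω = 2.225×10^6 W.

2220 kW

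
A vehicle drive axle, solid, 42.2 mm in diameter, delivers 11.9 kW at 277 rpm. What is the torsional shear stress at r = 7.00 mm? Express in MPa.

ω = 2π·277/60 = 29.01 rad/s, so T = P/ω = 11.9×10³ / 29.01 = 410.2 N·m.
J = πd⁴/32 = π(0.0422)⁴/32 = 3.114×10^-7 m⁴.
Shear stress varies linearly with radius: τ = T·r/J = 410.2 × 0.00700 / 3.114×10^-7 = 9.223×10^6 Pa.

9.22 MPa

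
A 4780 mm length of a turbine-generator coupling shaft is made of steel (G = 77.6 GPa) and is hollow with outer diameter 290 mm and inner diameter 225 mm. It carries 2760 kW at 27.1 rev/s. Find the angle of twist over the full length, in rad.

0.00226 rad

ω = 2π·27.1 = 170.3 rad/s, so T = P/ω = 2760×10³ / 170.3 = 16210 N·m.
J = π(d_o⁴ − d_i⁴)/32 = π(0.290⁴ − 0.225⁴)/32 = 4.428×10^-4 m⁴.
θ = T·L/(G·J) = 16210 × 4.78 / (77.6×10⁹ × 4.428×10^-4) = 2.255×10^-3 rad.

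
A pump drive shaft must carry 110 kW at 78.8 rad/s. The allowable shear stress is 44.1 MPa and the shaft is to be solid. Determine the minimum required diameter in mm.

ω = 78.8 rad/s, so T = P/ω = 110×10³ / 78.80 = 1396 N·m.
For a solid shaft τ_max = 16T/(πd³), so d = (16T/(π τ_allow))^(1/3) = (16·1396/(π·4.41×10^7))^(1/3) = 0.05443 m.

54.4 mm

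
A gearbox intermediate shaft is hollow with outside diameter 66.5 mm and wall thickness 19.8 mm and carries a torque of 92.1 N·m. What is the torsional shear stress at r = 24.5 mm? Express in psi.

J = π(d_o⁴ − d_i⁴)/32 = π(0.0665⁴ − 0.0269⁴)/32 = 1.869×10^-6 m⁴.
Shear stress varies linearly with radius: τ = T·r/J = 92.10 × 0.0245 / 1.869×10^-6 = 1.208×10^6 Pa.

175 psi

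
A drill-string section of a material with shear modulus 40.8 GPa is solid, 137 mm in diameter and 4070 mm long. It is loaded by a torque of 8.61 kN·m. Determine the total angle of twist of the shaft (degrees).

J = πd⁴/32 = π(0.137)⁴/32 = 3.458×10^-5 m⁴.
θ = T·L/(G·J) = 8610 × 4.07 / (40.8×10⁹ × 3.458×10^-5) = 0.02483 rad.

1.42°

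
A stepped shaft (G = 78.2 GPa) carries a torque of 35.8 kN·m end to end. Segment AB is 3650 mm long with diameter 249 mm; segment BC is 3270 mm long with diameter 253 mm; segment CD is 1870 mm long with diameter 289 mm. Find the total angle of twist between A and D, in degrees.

0.539°

J_AB = π(0.249)⁴/32 = 3.77×10^-4 m⁴; J_BC = π(0.253)⁴/32 = 4.02×10^-4 m⁴; J_CD = π(0.289)⁴/32 = 6.85×10^-4 m⁴.
θ = (T/G)·Σ L_i/J_i = (35800/78.2×10⁹)·(3.65/3.77×10^-4 + 3.27/4.02×10^-4 + 1.87/6.85×10^-4) = 9.399×10^-3 rad.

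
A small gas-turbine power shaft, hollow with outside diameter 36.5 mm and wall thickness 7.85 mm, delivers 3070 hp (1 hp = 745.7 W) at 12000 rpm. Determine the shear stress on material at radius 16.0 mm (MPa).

ω = 2π·12000/60 = 1257 rad/s, so T = P/ω = 3070×745.7 / 1257 = 1822 N·m.
J = π(d_o⁴ − d_i⁴)/32 = π(0.0365⁴ − 0.0208⁴)/32 = 1.559×10^-7 m⁴.
Shear stress varies linearly with radius: τ = T·r/J = 1822 × 0.0160 / 1.559×10^-7 = 1.870×10^8 Pa.

187 MPa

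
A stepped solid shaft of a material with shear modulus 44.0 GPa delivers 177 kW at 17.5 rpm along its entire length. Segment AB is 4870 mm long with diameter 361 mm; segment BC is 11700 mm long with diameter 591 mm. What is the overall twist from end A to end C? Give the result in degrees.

ω = 2π·17.5/60 = 1.833 rad/s, so T = P/ω = 177×10³ / 1.833 = 96580 N·m.
J_AB = π(0.361)⁴/32 = 1.67×10^-3 m⁴; J_BC = π(0.591)⁴/32 = 0.0120 m⁴.
θ = (T/G)·Σ L_i/J_i = (96580/44.0×10⁹)·(4.87/1.67×10^-3 + 11.7/0.0120) = 8.556×10^-3 rad.

0.490°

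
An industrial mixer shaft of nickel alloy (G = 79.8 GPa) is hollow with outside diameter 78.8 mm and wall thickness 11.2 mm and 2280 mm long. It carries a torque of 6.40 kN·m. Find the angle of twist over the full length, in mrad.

J = π(d_o⁴ − d_i⁴)/32 = π(0.0788⁴ − 0.0564⁴)/32 = 2.792×10^-6 m⁴.
θ = T·L/(G·J) = 6400 × 2.28 / (79.8×10⁹ × 2.792×10^-6) = 0.06549 rad.

65.5 mrad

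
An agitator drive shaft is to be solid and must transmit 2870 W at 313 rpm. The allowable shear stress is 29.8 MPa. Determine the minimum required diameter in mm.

ω = 2π·313/60 = 32.78 rad/s, so T = P/ω = 2870 / 32.78 = 87.56 N·m.
For a solid shaft τ_max = 16T/(πd³), so d = (16T/(π τ_allow))^(1/3) = (16·87.56/(π·2.98×10^7))^(1/3) = 0.02464 m.

24.6 mm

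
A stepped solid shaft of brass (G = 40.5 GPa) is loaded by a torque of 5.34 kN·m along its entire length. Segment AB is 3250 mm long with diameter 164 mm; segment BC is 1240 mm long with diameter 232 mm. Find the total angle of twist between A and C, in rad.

0.00661 rad

J_AB = π(0.164)⁴/32 = 7.10×10^-5 m⁴; J_BC = π(0.232)⁴/32 = 2.84×10^-4 m⁴.
θ = (T/G)·Σ L_i/J_i = (5340/40.5×10⁹)·(3.25/7.10×10^-5 + 1.24/2.84×10^-4) = 6.609×10^-3 rad.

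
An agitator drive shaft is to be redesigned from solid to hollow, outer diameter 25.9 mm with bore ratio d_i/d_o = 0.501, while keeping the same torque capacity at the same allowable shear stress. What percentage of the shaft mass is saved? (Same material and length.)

Equal τ_max and T ⇒ the solid shaft needs d_s³ = d_o³(1−k⁴), so d_s = 25.9·(1−0.501⁴)^(1/3) = 25.34 mm.
Area ratio A_h/A_s = d_o²(1−k²)/d_s² = (1−k²)/(1−k⁴)^(2/3) = 0.7822.
Mass saving = 1 − 0.7822 = 21.8 %.

21.8 %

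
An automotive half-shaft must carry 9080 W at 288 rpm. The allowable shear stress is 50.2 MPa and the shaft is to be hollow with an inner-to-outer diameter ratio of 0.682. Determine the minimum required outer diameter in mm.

ω = 2π·288/60 = 30.16 rad/s, so T = P/ω = 9080 / 30.16 = 301.1 N·m.
For a hollow shaft with d_i/d_o = 0.682: τ_max = 16T/(π d_o³ (1−k⁴)), so d_o = [16T/(π τ_allow (1−k⁴))]^(1/3) = [16·301.1/(π·5.02×10^7·0.7837)]^(1/3) = 0.03391 m.

33.9 mm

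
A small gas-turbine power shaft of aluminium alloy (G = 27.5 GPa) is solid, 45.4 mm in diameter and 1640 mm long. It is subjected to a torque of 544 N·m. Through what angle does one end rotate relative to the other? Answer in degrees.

J = πd⁴/32 = π(0.0454)⁴/32 = 4.171×10^-7 m⁴.
θ = T·L/(G·J) = 544.0 × 1.64 / (27.5×10⁹ × 4.171×10^-7) = 0.07778 rad.

4.46°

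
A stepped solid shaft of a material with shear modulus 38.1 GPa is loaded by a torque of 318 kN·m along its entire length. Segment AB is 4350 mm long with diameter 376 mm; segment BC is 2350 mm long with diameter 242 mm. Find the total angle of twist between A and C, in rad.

0.0768 rad

J_AB = π(0.376)⁴/32 = 1.96×10^-3 m⁴; J_BC = π(0.242)⁴/32 = 3.37×10^-4 m⁴.
θ = (T/G)·Σ L_i/J_i = (318000/38.1×10⁹)·(4.35/1.96×10^-3 + 2.35/3.37×10^-4) = 0.07675 rad.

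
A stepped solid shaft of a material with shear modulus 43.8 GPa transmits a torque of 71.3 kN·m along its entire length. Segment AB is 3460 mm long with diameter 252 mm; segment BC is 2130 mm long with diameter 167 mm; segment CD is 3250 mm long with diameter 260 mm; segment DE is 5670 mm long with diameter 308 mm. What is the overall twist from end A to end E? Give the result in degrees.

J_AB = π(0.252)⁴/32 = 3.96×10^-4 m⁴; J_BC = π(0.167)⁴/32 = 7.64×10^-5 m⁴; J_CD = π(0.260)⁴/32 = 4.49×10^-4 m⁴; J_DE = π(0.308)⁴/32 = 8.83×10^-4 m⁴.
θ = (T/G)·Σ L_i/J_i = (71300/43.8×10⁹)·(3.46/3.96×10^-4 + 2.13/7.64×10^-5 + 3.25/4.49×10^-4 + 5.67/8.83×10^-4) = 0.08187 rad.

4.69°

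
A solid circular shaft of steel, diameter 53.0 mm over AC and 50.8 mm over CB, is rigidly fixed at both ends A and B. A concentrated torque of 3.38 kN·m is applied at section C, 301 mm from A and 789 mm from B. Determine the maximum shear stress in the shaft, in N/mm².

Compatibility: T_A·a/J_AC = T_B·b/J_CB with T_A + T_B = T₀.
J_AC = 7.75×10^-7 m⁴, J_CB = 6.54×10^-7 m⁴, so T_A = T₀·(J_AC/a)/((J_AC/a)+(J_CB/b)) = 2557 N·m, T_B = 823.2 N·m.
τ in each portion: τ_AC = 8.75×10^7 Pa, τ_CB = 3.20×10^7 Pa; maximum is in AC.
τ_max = T_AC·r/J = 2557·0.0265/7.75×10^-7 = 8.746×10^7 Pa.

87.5 N/mm²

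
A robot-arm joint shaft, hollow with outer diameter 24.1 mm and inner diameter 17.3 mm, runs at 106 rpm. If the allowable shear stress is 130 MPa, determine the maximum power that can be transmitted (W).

J = π(d_o⁴ − d_i⁴)/32 = π(0.0241⁴ − 0.0173⁴)/32 = 2.432×10^-8 m⁴.
T_max = τ_allow·J/r = 1.30×10^8 × 2.432×10^-8 / 0.0120 = 262.4 N·m.
ω = 2π·106/60 = 11.10 rad/s, so P_max = T_max·ω = 2913 W.

2910 W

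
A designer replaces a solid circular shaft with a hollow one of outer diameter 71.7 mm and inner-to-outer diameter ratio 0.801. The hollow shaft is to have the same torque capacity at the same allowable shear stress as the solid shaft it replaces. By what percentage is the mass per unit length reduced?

Equal τ_max and T ⇒ the solid shaft needs d_s³ = d_o³(1−k⁴), so d_s = 71.7·(1−0.801⁴)^(1/3) = 60.08 mm.
Area ratio A_h/A_s = d_o²(1−k²)/d_s² = (1−k²)/(1−k⁴)^(2/3) = 0.5104.
Mass saving = 1 − 0.5104 = 49.0 %.

49.0 %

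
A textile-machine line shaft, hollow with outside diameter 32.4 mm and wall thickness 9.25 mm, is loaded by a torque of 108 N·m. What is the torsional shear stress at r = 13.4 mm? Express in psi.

J = π(d_o⁴ − d_i⁴)/32 = π(0.0324⁴ − 0.0139⁴)/32 = 1.045×10^-7 m⁴.
Shear stress varies linearly with radius: τ = T·r/J = 108.0 × 0.0134 / 1.045×10^-7 = 1.385×10^7 Pa.

2010 psi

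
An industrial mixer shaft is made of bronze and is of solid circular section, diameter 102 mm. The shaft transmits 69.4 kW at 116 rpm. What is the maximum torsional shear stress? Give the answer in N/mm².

ω = 2π·116/60 = 12.15 rad/s, so T = P/ω = 69.4×10³ / 12.15 = 5713 N·m.
J = πd⁴/32 = π(0.102)⁴/32 = 1.063×10^-5 m⁴.
τ_max = T·r/J = 5713 × 0.0510 / 1.063×10^-5 = 2.742×10^7 Pa.

27.4 N/mm²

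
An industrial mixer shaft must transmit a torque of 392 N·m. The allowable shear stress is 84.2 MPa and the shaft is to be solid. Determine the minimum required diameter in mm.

28.7 mm

For a solid shaft τ_max = 16T/(πd³), so d = (16T/(π τ_allow))^(1/3) = (16·392.0/(π·8.42×10^7))^(1/3) = 0.02873 m.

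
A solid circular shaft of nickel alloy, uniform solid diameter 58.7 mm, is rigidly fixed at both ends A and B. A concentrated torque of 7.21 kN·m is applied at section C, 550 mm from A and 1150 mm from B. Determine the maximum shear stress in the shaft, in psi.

With uniform GJ and both ends fixed, compatibility θ_AC = θ_CB gives T_A·a = T_B·b, together with T_A + T_B = T₀.
T_A = T₀·b/(a+b) = 7210·1150/1700 = 4877 N·m; T_B = 2333 N·m.
τ in each portion: τ_AC = 1.23×10^8 Pa, τ_CB = 5.87×10^7 Pa; maximum is in AC.
τ_max = T_AC·r/J = 4877·0.0294/1.17×10^-6 = 1.228×10^8 Pa.

17800 psi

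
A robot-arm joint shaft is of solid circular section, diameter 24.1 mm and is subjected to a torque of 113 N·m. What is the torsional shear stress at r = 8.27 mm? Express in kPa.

J = πd⁴/32 = π(0.0241)⁴/32 = 3.312×10^-8 m⁴.
Shear stress varies linearly with radius: τ = T·r/J = 113.0 × 0.00827 / 3.312×10^-8 = 2.822×10^7 Pa.

28200 kPa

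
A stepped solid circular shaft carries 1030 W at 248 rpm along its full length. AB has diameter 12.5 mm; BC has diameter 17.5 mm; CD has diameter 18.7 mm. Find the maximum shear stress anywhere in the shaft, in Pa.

ω = 2π·248/60 = 25.97 rad/s, so T = P/ω = 1030 / 25.97 = 39.66 N·m.
Under the same torque, τ_max = 16T/(πd³) is largest where d is smallest — segment AB (d = 12.5 mm).
τ_max = 16·39.66/(π·(0.0125)³) = 1.034×10^8 Pa.

1.03e8 Pa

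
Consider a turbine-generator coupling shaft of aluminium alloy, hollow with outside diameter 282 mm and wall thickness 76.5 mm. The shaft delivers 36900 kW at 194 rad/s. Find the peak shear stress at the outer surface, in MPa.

45.2 MPa

ω = 194 rad/s, so T = P/ω = 36900×10³ / 194.0 = 190200 N·m.
J = π(d_o⁴ − d_i⁴)/32 = π(0.282⁴ − 0.129⁴)/32 = 5.937×10^-4 m⁴.
τ_max = T·r/J = 190200 × 0.141 / 5.937×10^-4 = 4.517×10^7 Pa.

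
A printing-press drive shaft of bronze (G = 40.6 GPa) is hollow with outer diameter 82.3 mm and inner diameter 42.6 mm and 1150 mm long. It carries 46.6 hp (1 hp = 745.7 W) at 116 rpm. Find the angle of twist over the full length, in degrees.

1.11°

ω = 2π·116/60 = 12.15 rad/s, so T = P/ω = 46.6×745.7 / 12.15 = 2861 N·m.
J = π(d_o⁴ − d_i⁴)/32 = π(0.0823⁴ − 0.0426⁴)/32 = 4.181×10^-6 m⁴.
θ = T·L/(G·J) = 2861 × 1.15 / (40.6×10⁹ × 4.181×10^-6) = 0.01938 rad.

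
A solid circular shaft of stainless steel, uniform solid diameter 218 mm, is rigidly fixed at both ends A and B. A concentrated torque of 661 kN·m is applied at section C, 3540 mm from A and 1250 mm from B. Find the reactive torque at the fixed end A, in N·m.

172000 N·m

With uniform GJ and both ends fixed, compatibility θ_AC = θ_CB gives T_A·a = T_B·b, together with T_A + T_B = T₀.
T_A = T₀·b/(a+b) = 661000·1250/4790 = 172500 N·m; T_B = 488500 N·m.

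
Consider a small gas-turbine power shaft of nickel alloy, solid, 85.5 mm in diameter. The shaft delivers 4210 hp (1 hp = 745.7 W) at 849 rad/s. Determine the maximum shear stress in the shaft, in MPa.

30.1 MPa

ω = 849 rad/s, so T = P/ω = 4210×745.7 / 849.0 = 3698 N·m.
J = πd⁴/32 = π(0.0855)⁴/32 = 5.246×10^-6 m⁴.
τ_max = T·r/J = 3698 × 0.0428 / 5.246×10^-6 = 3.013×10^7 Pa.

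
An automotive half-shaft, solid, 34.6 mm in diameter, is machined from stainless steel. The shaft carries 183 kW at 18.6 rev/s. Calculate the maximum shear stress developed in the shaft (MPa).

ω = 2π·18.6 = 116.9 rad/s, so T = P/ω = 183×10³ / 116.9 = 1566 N·m.
J = πd⁴/32 = π(0.0346)⁴/32 = 1.407×10^-7 m⁴.
τ_max = T·r/J = 1566 × 0.0173 / 1.407×10^-7 = 1.925×10^8 Pa.

193 MPa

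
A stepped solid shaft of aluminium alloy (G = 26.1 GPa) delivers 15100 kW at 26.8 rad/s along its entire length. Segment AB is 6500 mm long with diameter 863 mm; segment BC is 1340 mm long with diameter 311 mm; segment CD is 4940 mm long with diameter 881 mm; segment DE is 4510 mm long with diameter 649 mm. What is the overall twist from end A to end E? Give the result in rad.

ω = 26.8 rad/s, so T = P/ω = 15100×10³ / 26.80 = 563400 N·m.
J_AB = π(0.863)⁴/32 = 0.0545 m⁴; J_BC = π(0.311)⁴/32 = 9.18×10^-4 m⁴; J_CD = π(0.881)⁴/32 = 0.0591 m⁴; J_DE = π(0.649)⁴/32 = 0.0174 m⁴.
θ = (T/G)·Σ L_i/J_i = (563400/26.1×10⁹)·(6.50/0.0545 + 1.34/9.18×10^-4 + 4.94/0.0591 + 4.51/0.0174) = 0.04147 rad.

0.0415 rad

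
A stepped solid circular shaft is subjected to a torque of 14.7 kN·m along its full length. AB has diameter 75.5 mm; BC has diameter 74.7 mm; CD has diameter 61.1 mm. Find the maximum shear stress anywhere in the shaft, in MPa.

Under the same torque, τ_max = 16T/(πd³) is largest where d is smallest — segment CD (d = 61.1 mm).
τ_max = 16·14700/(π·(0.0611)³) = 3.282×10^8 Pa.

328 MPa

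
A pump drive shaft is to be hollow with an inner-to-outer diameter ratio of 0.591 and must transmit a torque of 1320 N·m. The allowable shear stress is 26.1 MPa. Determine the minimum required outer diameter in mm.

66.4 mm

For a hollow shaft with d_i/d_o = 0.591: τ_max = 16T/(π d_o³ (1−k⁴)), so d_o = [16T/(π τ_allow (1−k⁴))]^(1/3) = [16·1320/(π·2.61×10^7·0.8780)]^(1/3) = 0.06645 m.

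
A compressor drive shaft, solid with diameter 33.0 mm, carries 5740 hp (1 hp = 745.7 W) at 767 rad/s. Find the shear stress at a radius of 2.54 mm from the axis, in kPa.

122000 kPa

ω = 767 rad/s, so T = P/ω = 5740×745.7 / 767.0 = 5581 N·m.
J = πd⁴/32 = π(0.0330)⁴/32 = 1.164×10^-7 m⁴.
Shear stress varies linearly with radius: τ = T·r/J = 5581 × 0.00254 / 1.164×10^-7 = 1.217×10^8 Pa.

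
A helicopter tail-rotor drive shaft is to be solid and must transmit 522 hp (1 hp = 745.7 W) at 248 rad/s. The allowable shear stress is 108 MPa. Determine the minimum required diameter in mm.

ω = 248 rad/s, so T = P/ω = 522×745.7 / 248.0 = 1570 N·m.
For a solid shaft τ_max = 16T/(πd³), so d = (16T/(π τ_allow))^(1/3) = (16·1570/(π·1.08×10^8))^(1/3) = 0.04199 m.

42.0 mm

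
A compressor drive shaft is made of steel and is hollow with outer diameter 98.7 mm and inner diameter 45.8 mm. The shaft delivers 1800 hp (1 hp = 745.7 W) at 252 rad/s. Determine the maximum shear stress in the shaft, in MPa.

29.6 MPa

ω = 252 rad/s, so T = P/ω = 1800×745.7 / 252.0 = 5326 N·m.
J = π(d_o⁴ − d_i⁴)/32 = π(0.0987⁴ − 0.0458⁴)/32 = 8.885×10^-6 m⁴.
τ_max = T·r/J = 5326 × 0.0493 / 8.885×10^-6 = 2.959×10^7 Pa.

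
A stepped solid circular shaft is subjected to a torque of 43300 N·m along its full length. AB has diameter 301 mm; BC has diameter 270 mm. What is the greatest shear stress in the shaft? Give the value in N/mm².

Under the same torque, τ_max = 16T/(πd³) is largest where d is smallest — segment BC (d = 270 mm).
τ_max = 16·43300/(π·(0.270)³) = 1.120×10^7 Pa.

11.2 N/mm²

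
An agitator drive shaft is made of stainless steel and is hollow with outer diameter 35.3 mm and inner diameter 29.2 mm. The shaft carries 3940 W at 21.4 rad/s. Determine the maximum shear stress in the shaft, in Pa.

ω = 21.4 rad/s, so T = P/ω = 3940 / 21.40 = 184.1 N·m.
J = π(d_o⁴ − d_i⁴)/32 = π(0.0353⁴ − 0.0292⁴)/32 = 8.107×10^-8 m⁴.
τ_max = T·r/J = 184.1 × 0.0176 / 8.107×10^-8 = 4.008×10^7 Pa.

4.01e7 Pa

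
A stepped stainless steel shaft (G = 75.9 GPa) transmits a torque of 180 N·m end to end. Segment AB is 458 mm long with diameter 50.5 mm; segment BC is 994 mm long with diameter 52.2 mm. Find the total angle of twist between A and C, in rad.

0.00494 rad

J_AB = π(0.0505)⁴/32 = 6.39×10^-7 m⁴; J_BC = π(0.0522)⁴/32 = 7.29×10^-7 m⁴.
θ = (T/G)·Σ L_i/J_i = (180.0/75.9×10⁹)·(0.458/6.39×10^-7 + 0.994/7.29×10^-7) = 4.935×10^-3 rad.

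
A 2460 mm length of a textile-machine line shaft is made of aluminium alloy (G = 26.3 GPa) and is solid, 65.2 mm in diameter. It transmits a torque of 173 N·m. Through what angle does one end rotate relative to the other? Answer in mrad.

9.12 mrad

J = πd⁴/32 = π(0.0652)⁴/32 = 1.774×10^-6 m⁴.
θ = T·L/(G·J) = 173.0 × 2.46 / (26.3×10⁹ × 1.774×10^-6) = 9.121×10^-3 rad.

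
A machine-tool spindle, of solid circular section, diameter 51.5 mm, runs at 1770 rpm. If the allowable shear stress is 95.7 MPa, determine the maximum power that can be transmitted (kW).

J = πd⁴/32 = π(0.0515)⁴/32 = 6.906×10^-7 m⁴.
T_max = τ_allow·J/r = 9.57×10^7 × 6.906×10^-7 / 0.0257 = 2567 N·m.
ω = 2π·1770/60 = 185.4 rad/s, so P_max = T_max·ω = 4.757×10^5 W.

476 kW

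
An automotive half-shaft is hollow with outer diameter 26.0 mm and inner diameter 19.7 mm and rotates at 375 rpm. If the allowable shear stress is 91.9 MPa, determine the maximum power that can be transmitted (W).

J = π(d_o⁴ − d_i⁴)/32 = π(0.0260⁴ − 0.0197⁴)/32 = 3.008×10^-8 m⁴.
T_max = τ_allow·J/r = 9.19×10^7 × 3.008×10^-8 / 0.0130 = 212.6 N·m.
ω = 2π·375/60 = 39.27 rad/s, so P_max = T_max·ω = 8350 W.

8350 W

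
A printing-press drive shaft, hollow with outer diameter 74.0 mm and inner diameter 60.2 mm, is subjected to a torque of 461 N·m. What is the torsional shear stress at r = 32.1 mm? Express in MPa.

8.94 MPa

J = π(d_o⁴ − d_i⁴)/32 = π(0.0740⁴ − 0.0602⁴)/32 = 1.655×10^-6 m⁴.
Shear stress varies linearly with radius: τ = T·r/J = 461.0 × 0.0321 / 1.655×10^-6 = 8.944×10^6 Pa.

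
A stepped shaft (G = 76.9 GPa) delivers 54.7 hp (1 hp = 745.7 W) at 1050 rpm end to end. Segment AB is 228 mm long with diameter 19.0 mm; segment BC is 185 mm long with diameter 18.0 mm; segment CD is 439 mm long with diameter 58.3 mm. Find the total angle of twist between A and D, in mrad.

ω = 2π·1050/60 = 110.0 rad/s, so T = P/ω = 54.7×745.7 / 110.0 = 371.0 N·m.
J_AB = π(0.0190)⁴/32 = 1.28×10^-8 m⁴; J_BC = π(0.0180)⁴/32 = 1.03×10^-8 m⁴; J_CD = π(0.0583)⁴/32 = 1.13×10^-6 m⁴.
θ = (T/G)·Σ L_i/J_i = (371.0/76.9×10⁹)·(0.228/1.28×10^-8 + 0.185/1.03×10^-8 + 0.439/1.13×10^-6) = 0.1744 rad.

174 mrad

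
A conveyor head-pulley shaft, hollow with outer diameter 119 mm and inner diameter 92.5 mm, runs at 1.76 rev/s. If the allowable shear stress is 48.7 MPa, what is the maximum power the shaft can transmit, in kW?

113 kW

J = π(d_o⁴ − d_i⁴)/32 = π(0.119⁴ − 0.0925⁴)/32 = 1.250×10^-5 m⁴.
T_max = τ_allow·J/r = 4.87×10^7 × 1.250×10^-5 / 0.0595 = 10230 N·m.
ω = 2π·1.76 = 11.06 rad/s, so P_max = T_max·ω = 1.131×10^5 W.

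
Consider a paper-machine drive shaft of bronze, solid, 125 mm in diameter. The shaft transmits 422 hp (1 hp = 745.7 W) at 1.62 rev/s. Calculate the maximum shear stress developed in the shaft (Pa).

ω = 2π·1.62 = 10.18 rad/s, so T = P/ω = 422×745.7 / 10.18 = 30920 N·m.
J = πd⁴/32 = π(0.125)⁴/32 = 2.397×10^-5 m⁴.
τ_max = T·r/J = 30920 × 0.0625 / 2.397×10^-5 = 8.062×10^7 Pa.

8.06e7 Pa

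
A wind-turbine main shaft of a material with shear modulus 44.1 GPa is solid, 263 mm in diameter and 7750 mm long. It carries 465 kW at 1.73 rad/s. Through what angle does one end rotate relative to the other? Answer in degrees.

5.76°

ω = 1.73 rad/s, so T = P/ω = 465×10³ / 1.730 = 268800 N·m.
J = πd⁴/32 = π(0.263)⁴/32 = 4.697×10^-4 m⁴.
θ = T·L/(G·J) = 268800 × 7.75 / (44.1×10⁹ × 4.697×10^-4) = 0.1006 rad.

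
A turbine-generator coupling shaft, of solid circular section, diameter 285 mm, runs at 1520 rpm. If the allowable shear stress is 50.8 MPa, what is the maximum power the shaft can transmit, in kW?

J = πd⁴/32 = π(0.285)⁴/32 = 6.477×10^-4 m⁴.
T_max = τ_allow·J/r = 5.08×10^7 × 6.477×10^-4 / 0.142 = 230900 N·m.
ω = 2π·1520/60 = 159.2 rad/s, so P_max = T_max·ω = 3.675×10^7 W.

36800 kW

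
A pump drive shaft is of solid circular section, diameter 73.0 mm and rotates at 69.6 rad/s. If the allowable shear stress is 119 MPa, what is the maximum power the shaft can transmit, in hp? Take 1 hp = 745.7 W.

J = πd⁴/32 = π(0.0730)⁴/32 = 2.788×10^-6 m⁴.
T_max = τ_allow·J/r = 1.19×10^8 × 2.788×10^-6 / 0.0365 = 9090 N·m.
ω = 69.6 rad/s, so P_max = T_max·ω = 6.326×10^5 W.

848 hp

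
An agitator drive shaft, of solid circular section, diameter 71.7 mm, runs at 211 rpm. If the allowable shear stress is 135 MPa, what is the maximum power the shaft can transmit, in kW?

J = πd⁴/32 = π(0.0717)⁴/32 = 2.595×10^-6 m⁴.
T_max = τ_allow·J/r = 1.35×10^8 × 2.595×10^-6 / 0.0358 = 9771 N·m.
ω = 2π·211/60 = 22.10 rad/s, so P_max = T_max·ω = 2.159×10^5 W.

216 kW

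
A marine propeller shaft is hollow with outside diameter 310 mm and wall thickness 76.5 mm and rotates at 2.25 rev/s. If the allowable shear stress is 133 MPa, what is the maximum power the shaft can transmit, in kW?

10300 kW

J = π(d_o⁴ − d_i⁴)/32 = π(0.310⁴ − 0.157⁴)/32 = 8.470×10^-4 m⁴.
T_max = τ_allow·J/r = 1.33×10^8 × 8.470×10^-4 / 0.155 = 726800 N·m.
ω = 2π·2.25 = 14.14 rad/s, so P_max = T_max·ω = 1.027×10^7 W.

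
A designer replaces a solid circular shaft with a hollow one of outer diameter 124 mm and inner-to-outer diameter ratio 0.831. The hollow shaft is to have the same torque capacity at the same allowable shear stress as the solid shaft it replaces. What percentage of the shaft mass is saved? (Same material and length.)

Equal τ_max and T ⇒ the solid shaft needs d_s³ = d_o³(1−k⁴), so d_s = 124·(1−0.831⁴)^(1/3) = 99.91 mm.
Area ratio A_h/A_s = d_o²(1−k²)/d_s² = (1−k²)/(1−k⁴)^(2/3) = 0.4766.
Mass saving = 1 − 0.4766 = 52.3 %.

52.3 %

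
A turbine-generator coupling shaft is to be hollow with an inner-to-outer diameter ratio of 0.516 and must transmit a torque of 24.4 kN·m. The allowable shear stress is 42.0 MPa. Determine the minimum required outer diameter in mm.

For a hollow shaft with d_i/d_o = 0.516: τ_max = 16T/(π d_o³ (1−k⁴)), so d_o = [16T/(π τ_allow (1−k⁴))]^(1/3) = [16·24400/(π·4.20×10^7·0.9291)]^(1/3) = 0.1471 m.

147 mm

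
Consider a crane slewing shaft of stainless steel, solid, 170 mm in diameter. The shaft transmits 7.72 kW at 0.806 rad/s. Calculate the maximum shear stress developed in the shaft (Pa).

ω = 0.806 rad/s, so T = P/ω = 7.72×10³ / 0.8060 = 9578 N·m.
J = πd⁴/32 = π(0.170)⁴/32 = 8.200×10^-5 m⁴.
τ_max = T·r/J = 9578 × 0.0850 / 8.200×10^-5 = 9.929×10^6 Pa.

9.93e6 Pa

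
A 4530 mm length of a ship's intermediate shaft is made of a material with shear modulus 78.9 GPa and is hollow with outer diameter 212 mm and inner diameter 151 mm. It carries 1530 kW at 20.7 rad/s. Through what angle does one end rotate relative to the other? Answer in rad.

ω = 20.7 rad/s, so T = P/ω = 1530×10³ / 20.70 = 73910 N·m.
J = π(d_o⁴ − d_i⁴)/32 = π(0.212⁴ − 0.151⁴)/32 = 1.473×10^-4 m⁴.
θ = T·L/(G·J) = 73910 × 4.53 / (78.9×10⁹ × 1.473×10^-4) = 0.02882 rad.

0.0288 rad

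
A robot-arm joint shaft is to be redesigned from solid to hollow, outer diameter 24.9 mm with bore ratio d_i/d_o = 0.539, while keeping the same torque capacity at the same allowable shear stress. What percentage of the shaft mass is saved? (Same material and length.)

Equal τ_max and T ⇒ the solid shaft needs d_s³ = d_o³(1−k⁴), so d_s = 24.9·(1−0.539⁴)^(1/3) = 24.18 mm.
Area ratio A_h/A_s = d_o²(1−k²)/d_s² = (1−k²)/(1−k⁴)^(2/3) = 0.7524.
Mass saving = 1 − 0.7524 = 24.8 %.

24.8 %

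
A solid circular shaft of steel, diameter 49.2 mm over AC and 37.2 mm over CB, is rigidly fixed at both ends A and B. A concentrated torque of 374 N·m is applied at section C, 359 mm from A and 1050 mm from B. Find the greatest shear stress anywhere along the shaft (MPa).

14.4 MPa

Compatibility: T_A·a/J_AC = T_B·b/J_CB with T_A + T_B = T₀.
J_AC = 5.75×10^-7 m⁴, J_CB = 1.88×10^-7 m⁴, so T_A = T₀·(J_AC/a)/((J_AC/a)+(J_CB/b)) = 336.4 N·m, T_B = 37.59 N·m.
τ in each portion: τ_AC = 1.44×10^7 Pa, τ_CB = 3.72×10^6 Pa; maximum is in AC.
τ_max = T_AC·r/J = 336.4·0.0246/5.75×10^-7 = 1.439×10^7 Pa.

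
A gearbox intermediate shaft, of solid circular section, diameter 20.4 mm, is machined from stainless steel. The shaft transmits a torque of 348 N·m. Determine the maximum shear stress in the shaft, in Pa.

J = πd⁴/32 = π(0.0204)⁴/32 = 1.700×10^-8 m⁴.
τ_max = T·r/J = 348.0 × 0.0102 / 1.700×10^-8 = 2.088×10^8 Pa.

2.09e8 Pa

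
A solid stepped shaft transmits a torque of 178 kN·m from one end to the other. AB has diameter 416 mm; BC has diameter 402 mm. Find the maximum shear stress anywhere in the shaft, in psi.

2020 psi

Under the same torque, τ_max = 16T/(πd³) is largest where d is smallest — segment BC (d = 402 mm).
τ_max = 16·178000/(π·(0.402)³) = 1.395×10^7 Pa.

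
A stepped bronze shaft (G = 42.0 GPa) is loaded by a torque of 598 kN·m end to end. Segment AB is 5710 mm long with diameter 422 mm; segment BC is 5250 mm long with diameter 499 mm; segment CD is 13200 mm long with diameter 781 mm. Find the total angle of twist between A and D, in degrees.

J_AB = π(0.422)⁴/32 = 3.11×10^-3 m⁴; J_BC = π(0.499)⁴/32 = 6.09×10^-3 m⁴; J_CD = π(0.781)⁴/32 = 0.0365 m⁴.
θ = (T/G)·Σ L_i/J_i = (598000/42.0×10⁹)·(5.71/3.11×10^-3 + 5.25/6.09×10^-3 + 13.2/0.0365) = 0.04354 rad.

2.49°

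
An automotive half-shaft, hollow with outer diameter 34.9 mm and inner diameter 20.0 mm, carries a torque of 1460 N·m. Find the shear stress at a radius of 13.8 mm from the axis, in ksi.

J = π(d_o⁴ − d_i⁴)/32 = π(0.0349⁴ − 0.0200⁴)/32 = 1.299×10^-7 m⁴.
Shear stress varies linearly with radius: τ = T·r/J = 1460 × 0.0138 / 1.299×10^-7 = 1.551×10^8 Pa.

22.5 ksi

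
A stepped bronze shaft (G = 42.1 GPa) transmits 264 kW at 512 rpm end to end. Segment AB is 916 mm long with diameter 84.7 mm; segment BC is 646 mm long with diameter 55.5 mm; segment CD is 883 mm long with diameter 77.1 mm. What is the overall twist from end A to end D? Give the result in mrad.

132 mrad

ω = 2π·512/60 = 53.62 rad/s, so T = P/ω = 264×10³ / 53.62 = 4924 N·m.
J_AB = π(0.0847)⁴/32 = 5.05×10^-6 m⁴; J_BC = π(0.0555)⁴/32 = 9.31×10^-7 m⁴; J_CD = π(0.0771)⁴/32 = 3.47×10^-6 m⁴.
θ = (T/G)·Σ L_i/J_i = (4924/42.1×10⁹)·(0.916/5.05×10^-6 + 0.646/9.31×10^-7 + 0.883/3.47×10^-6) = 0.1321 rad.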